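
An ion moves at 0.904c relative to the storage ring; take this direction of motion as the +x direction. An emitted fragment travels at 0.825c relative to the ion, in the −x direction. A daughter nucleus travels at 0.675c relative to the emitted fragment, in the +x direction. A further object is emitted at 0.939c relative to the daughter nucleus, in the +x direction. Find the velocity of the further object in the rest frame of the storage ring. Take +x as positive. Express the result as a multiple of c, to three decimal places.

Apply u = (u' + v)/(1 + u'v/c²) successively, working outward toward the storage ring.
Start: velocity of the ion relative to the storage ring = 0.9040c.
Compose with the emitted fragment (u' = -0.825 in the ion frame): u_1 = (-0.825 + 0.904) / (1 + (-0.825)·0.904) = 0.0790/0.2542 = 0.3108.
Compose with the daughter nucleus (u' = 0.675 in the emitted fragment frame): u_2 = (0.675 + 0.311) / (1 + 0.675·0.311) = 0.9858/1.2098 = 0.8148.
Compose with the further object (u' = 0.939 in the daughter nucleus frame): u_3 = (0.939 + 0.815) / (1 + 0.939·0.815) = 1.7538/1.7651 = 0.9936.

+0.994c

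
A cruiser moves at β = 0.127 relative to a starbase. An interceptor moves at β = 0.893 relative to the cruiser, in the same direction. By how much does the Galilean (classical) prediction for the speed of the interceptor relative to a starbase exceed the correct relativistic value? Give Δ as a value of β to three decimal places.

Galilean: u_cl = 0.893 + 0.127 = 1.0200.
Relativistic: u_rel = (0.893 + 0.127) / (1 + 0.893·0.127) = 1.0200/1.1134 = 0.9161.
Δ = 1.0200 − 0.9161 = 0.1039.
(The classical prediction exceeds c; the relativistic result does not.)

Δ = 0.104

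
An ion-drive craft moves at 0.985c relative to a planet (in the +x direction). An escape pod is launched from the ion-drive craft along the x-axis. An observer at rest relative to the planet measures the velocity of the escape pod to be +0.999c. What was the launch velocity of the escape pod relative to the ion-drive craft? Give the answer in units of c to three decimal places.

+0.876c

Invert the composition law: u' = (u − v)/(1 − uv/c²).
u' = (0.999 − 0.985) / (1 − (0.999)(0.985)) = 0.0140/0.0160 = 0.8758.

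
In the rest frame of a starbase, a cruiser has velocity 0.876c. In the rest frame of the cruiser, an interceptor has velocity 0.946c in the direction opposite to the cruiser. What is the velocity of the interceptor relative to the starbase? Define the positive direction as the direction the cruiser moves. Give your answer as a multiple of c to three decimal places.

With v = 0.876 and u' = -0.946 (in units of c),
u = (u' + v)/(1 + u'v/c²):
u = (-0.946 + 0.876) / (1 + (-0.946)·0.876) = -0.0700/0.1713 = -0.4086

-0.409c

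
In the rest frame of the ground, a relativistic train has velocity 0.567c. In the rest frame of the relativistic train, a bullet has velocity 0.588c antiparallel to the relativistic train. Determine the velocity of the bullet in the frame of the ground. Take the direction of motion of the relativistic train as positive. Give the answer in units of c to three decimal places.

With v = 0.567 and u' = -0.588 (in units of c),
u = (u' + v)/(1 + u'v/c²):
u = (-0.588 + 0.567) / (1 + (-0.588)·0.567) = -0.0210/0.6666 = -0.0315

-0.032c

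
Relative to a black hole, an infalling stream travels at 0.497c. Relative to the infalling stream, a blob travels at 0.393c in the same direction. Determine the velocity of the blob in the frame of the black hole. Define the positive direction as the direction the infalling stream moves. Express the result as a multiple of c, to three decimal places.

0.745c

With v = 0.497 and u' = 0.393 (in units of c),
u = (u' + v)/(1 + u'v/c²):
u = (0.393 + 0.497) / (1 + 0.393·0.497) = 0.8900/1.1953 = 0.7446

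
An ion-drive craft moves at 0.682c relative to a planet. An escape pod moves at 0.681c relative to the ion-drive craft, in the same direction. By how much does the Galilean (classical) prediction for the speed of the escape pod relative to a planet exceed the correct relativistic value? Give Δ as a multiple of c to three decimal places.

Δ = 0.432c

Galilean: u_cl = 0.681 + 0.682 = 1.3630.
Relativistic: u_rel = (0.681 + 0.682) / (1 + 0.681·0.682) = 1.3630/1.4644 = 0.9307.
Δ = 1.3630 − 0.9307 = 0.4323.
(The classical prediction exceeds c; the relativistic result does not.)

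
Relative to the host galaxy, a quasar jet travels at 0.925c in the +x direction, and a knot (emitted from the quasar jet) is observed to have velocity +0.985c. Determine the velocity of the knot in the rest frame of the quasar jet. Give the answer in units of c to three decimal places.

+0.675c

Invert the composition law: u' = (u − v)/(1 − uv/c²).
u' = (0.985 − 0.925) / (1 − (0.985)(0.925)) = 0.0600/0.0889 = 0.6751.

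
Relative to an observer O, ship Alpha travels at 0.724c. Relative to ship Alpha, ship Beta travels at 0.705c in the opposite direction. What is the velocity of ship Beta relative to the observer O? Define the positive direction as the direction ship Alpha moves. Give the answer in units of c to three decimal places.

+0.039c

With v = 0.724 and u' = -0.705 (in units of c),
u = (u' + v)/(1 + u'v/c²):
u = (-0.705 + 0.724) / (1 + (-0.705)·0.724) = 0.0190/0.4896 = 0.0388
(Galilean addition would give +0.019c.)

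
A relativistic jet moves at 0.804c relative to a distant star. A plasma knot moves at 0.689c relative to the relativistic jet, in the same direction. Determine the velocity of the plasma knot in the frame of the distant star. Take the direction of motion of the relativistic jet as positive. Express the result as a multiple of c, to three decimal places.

With v = 0.804 and u' = 0.689 (in units of c),
u = (u' + v)/(1 + u'v/c²):
u = (0.689 + 0.804) / (1 + 0.689·0.804) = 1.4930/1.5540 = 0.9608
(Galilean addition would give +1.493c, exceeding c.)

0.961c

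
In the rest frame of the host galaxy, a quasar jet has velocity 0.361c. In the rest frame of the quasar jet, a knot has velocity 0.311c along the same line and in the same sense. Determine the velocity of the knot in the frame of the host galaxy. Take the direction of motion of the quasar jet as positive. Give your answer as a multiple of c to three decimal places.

0.604c

With v = 0.361 and u' = 0.311 (in units of c),
u = (u' + v)/(1 + u'v/c²):
u = (0.311 + 0.361) / (1 + 0.311·0.361) = 0.6720/1.1123 = 0.6042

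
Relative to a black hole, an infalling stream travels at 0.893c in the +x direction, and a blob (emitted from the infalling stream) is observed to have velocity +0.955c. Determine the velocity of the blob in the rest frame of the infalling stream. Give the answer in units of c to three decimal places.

Invert the composition law: u' = (u − v)/(1 − uv/c²).
u' = (0.955 − 0.893) / (1 − (0.955)(0.893)) = 0.0620/0.1472 = 0.4212.

+0.421c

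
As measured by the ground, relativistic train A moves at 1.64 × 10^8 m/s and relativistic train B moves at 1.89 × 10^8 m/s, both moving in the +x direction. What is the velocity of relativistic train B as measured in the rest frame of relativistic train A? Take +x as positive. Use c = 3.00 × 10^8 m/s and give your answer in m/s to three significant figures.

+3.81 × 10^7 m/s

β_A = 0.547, β_B = 0.630 (dividing each by c = 3.00 × 10^8 m/s).
Transform to A's frame with the inverse velocity-addition law: u' = (u − v)/(1 − uv/c²), taking u = β_B and v = β_A.
u' = (0.630 − 0.547) / (1 − (0.547)(0.630)) = 0.0833/0.6556 = 0.1271.
u' = 0.1271 × 3.00 × 10^8 m/s.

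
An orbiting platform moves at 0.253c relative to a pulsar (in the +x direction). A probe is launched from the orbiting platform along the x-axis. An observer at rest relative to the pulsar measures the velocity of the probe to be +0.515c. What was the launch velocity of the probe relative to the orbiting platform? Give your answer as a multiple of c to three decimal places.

+0.301c

Invert the composition law: u' = (u − v)/(1 − uv/c²).
u' = (0.515 − 0.253) / (1 − (0.515)(0.253)) = 0.2620/0.8697 = 0.3013.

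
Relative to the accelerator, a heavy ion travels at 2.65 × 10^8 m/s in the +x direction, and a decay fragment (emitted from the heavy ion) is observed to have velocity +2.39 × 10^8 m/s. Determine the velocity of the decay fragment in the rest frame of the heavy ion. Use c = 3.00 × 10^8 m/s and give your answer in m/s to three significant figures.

-8.78 × 10^7 m/s

v = 0.883c, u = 0.797c.
Invert the composition law: u' = (u − v)/(1 − uv/c²).
u' = (0.797 − 0.883) / (1 − (0.797)(0.883)) = -0.0867/0.2963 = -0.2925.
u' = -0.2925 × 3.00 × 10^8 m/s.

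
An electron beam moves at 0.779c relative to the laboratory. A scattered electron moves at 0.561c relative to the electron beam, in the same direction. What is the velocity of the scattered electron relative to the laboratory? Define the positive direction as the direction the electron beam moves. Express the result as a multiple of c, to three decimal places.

0.932c

With v = 0.779 and u' = 0.561 (in units of c),
u = (u' + v)/(1 + u'v/c²):
u = (0.561 + 0.779) / (1 + 0.561·0.779) = 1.3400/1.4370 = 0.9325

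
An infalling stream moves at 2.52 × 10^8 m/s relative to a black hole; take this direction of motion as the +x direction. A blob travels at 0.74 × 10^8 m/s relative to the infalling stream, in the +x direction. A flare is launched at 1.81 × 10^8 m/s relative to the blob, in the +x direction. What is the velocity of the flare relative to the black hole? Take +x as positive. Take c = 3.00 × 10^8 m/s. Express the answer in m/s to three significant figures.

2.92 × 10^8 m/s

Apply u = (u' + v)/(1 + u'v/c²) successively, working outward toward the black hole.
(Dividing each given speed by c = 3.00 × 10^8 m/s to work in units of c.)
Start: velocity of the infalling stream relative to the black hole = 0.8400c.
Compose with the blob (u' = 0.247 in the infalling stream frame): u_1 = (0.247 + 0.840) / (1 + 0.247·0.840) = 1.0867/1.2072 = 0.9002.
Compose with the flare (u' = 0.603 in the blob frame): u_2 = (0.603 + 0.900) / (1 + 0.603·0.900) = 1.5035/1.5431 = 0.9743.
So u = 0.9743 × 3.00 × 10^8 m/s.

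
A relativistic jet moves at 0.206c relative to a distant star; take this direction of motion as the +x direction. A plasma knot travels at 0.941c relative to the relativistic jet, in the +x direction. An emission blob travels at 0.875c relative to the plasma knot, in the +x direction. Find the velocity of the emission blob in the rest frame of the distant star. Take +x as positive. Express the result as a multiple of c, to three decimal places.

0.997c

Apply u = (u' + v)/(1 + u'v/c²) successively, working outward toward the distant star.
Start: velocity of the relativistic jet relative to the distant star = 0.2060c.
Compose with the plasma knot (u' = 0.941 in the relativistic jet frame): u_1 = (0.941 + 0.206) / (1 + 0.941·0.206) = 1.1470/1.1938 = 0.9608.
Compose with the emission blob (u' = 0.875 in the plasma knot frame): u_2 = (0.875 + 0.961) / (1 + 0.875·0.961) = 1.8358/1.8407 = 0.9973.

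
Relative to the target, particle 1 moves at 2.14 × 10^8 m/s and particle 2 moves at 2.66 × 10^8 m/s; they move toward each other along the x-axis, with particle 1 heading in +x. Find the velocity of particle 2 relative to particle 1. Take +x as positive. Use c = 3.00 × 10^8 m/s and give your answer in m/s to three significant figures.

β_A = 0.713, β_B = -0.887 (dividing each by c = 3.00 × 10^8 m/s).
Transform to A's frame with the inverse velocity-addition law: u' = (u − v)/(1 − uv/c²), taking u = β_B and v = β_A.
u' = (-0.887 − 0.713) / (1 − (0.713)(-0.887)) = -1.6000/1.6325 = -0.9801.
u' = -0.9801 × 3.00 × 10^8 m/s.

-2.94 × 10^8 m/s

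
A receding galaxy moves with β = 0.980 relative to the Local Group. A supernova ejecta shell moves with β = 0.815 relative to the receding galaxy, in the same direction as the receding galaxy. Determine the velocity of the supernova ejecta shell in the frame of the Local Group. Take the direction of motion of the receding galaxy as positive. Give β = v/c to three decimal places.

With v = 0.980 and u' = 0.815 (in units of c),
u = (u' + v)/(1 + u'v/c²):
u = (0.815 + 0.980) / (1 + 0.815·0.980) = 1.7950/1.7987 = 0.9979

β = 0.998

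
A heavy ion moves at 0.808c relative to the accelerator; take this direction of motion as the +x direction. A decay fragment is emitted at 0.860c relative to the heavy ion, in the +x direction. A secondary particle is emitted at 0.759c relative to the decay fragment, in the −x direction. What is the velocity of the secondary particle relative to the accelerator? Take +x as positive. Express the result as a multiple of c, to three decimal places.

Apply u = (u' + v)/(1 + u'v/c²) successively, working outward toward the accelerator.
Start: velocity of the heavy ion relative to the accelerator = 0.8080c.
Compose with the decay fragment (u' = 0.860 in the heavy ion frame): u_1 = (0.860 + 0.808) / (1 + 0.860·0.808) = 1.6680/1.6949 = 0.9841.
Compose with the secondary particle (u' = -0.759 in the decay fragment frame): u_2 = (-0.759 + 0.984) / (1 + (-0.759)·0.984) = 0.2251/0.2530 = 0.8898.

+0.890c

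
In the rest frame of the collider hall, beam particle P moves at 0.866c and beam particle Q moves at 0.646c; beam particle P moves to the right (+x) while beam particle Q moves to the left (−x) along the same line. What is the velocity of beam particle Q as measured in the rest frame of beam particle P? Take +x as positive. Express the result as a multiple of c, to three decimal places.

β_A = 0.866, β_B = -0.646.
Transform to A's frame with the inverse velocity-addition law: u' = (u − v)/(1 − uv/c²), taking u = β_B and v = β_A.
u' = (-0.646 − 0.866) / (1 − (0.866)(-0.646)) = -1.5120/1.5594 = -0.9696.

-0.970c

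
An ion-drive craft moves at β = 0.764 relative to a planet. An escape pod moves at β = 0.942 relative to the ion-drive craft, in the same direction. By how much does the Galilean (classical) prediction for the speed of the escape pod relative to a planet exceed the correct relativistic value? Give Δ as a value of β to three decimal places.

Galilean: u_cl = 0.942 + 0.764 = 1.7060.
Relativistic: u_rel = (0.942 + 0.764) / (1 + 0.942·0.764) = 1.7060/1.7197 = 0.9920.
Δ = 1.7060 − 0.9920 = 0.7140.
(The classical prediction exceeds c; the relativistic result does not.)

Δ = 0.714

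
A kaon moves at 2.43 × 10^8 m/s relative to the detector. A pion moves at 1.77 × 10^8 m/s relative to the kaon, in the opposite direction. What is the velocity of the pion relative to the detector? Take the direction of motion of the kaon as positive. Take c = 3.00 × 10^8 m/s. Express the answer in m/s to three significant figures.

+1.26 × 10^8 m/s

In units of c (dividing by 3.00 × 10^8 m/s): v = 0.810, u' = -0.590.
u = (u' + v)/(1 + u'v/c²):
u = (-0.590 + 0.810) / (1 + (-0.590)·0.810) = 0.2200/0.5221 = 0.4214
Converting back: u = 0.4214 × 3.00 × 10^8 m/s.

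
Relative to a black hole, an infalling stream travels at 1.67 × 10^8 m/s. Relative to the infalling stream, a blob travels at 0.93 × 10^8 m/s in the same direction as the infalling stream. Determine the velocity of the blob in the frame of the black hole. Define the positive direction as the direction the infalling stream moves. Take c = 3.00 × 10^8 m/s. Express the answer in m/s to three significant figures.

In units of c (dividing by 3.00 × 10^8 m/s): v = 0.557, u' = 0.310.
u = (u' + v)/(1 + u'v/c²):
u = (0.310 + 0.557) / (1 + 0.310·0.557) = 0.8667/1.1726 = 0.7391
Converting back: u = 0.7391 × 3.00 × 10^8 m/s.

2.22 × 10^8 m/s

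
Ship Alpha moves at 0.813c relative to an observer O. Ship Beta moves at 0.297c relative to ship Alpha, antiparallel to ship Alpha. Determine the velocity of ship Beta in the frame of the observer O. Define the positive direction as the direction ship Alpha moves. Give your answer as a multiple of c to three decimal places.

With v = 0.813 and u' = -0.297 (in units of c),
u = (u' + v)/(1 + u'v/c²):
u = (-0.297 + 0.813) / (1 + (-0.297)·0.813) = 0.5160/0.7585 = 0.6803
(Galilean addition would give +0.516c.)

+0.680c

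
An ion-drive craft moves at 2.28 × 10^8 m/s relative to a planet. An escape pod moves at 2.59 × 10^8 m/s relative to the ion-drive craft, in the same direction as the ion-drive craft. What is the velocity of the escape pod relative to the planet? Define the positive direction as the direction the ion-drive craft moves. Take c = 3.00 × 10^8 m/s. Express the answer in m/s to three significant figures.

In units of c (dividing by 3.00 × 10^8 m/s): v = 0.760, u' = 0.863.
u = (u' + v)/(1 + u'v/c²):
u = (0.863 + 0.760) / (1 + 0.863·0.760) = 1.6233/1.6561 = 0.9802
(Galilean addition would give +1.623c, exceeding c.)
Converting back: u = 0.9802 × 3.00 × 10^8 m/s.

2.94 × 10^8 m/s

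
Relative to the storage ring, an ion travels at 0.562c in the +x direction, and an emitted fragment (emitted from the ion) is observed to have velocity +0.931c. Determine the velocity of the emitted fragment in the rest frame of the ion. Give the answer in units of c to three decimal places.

+0.774c

Invert the composition law: u' = (u − v)/(1 − uv/c²).
u' = (0.931 − 0.562) / (1 − (0.931)(0.562)) = 0.3690/0.4768 = 0.7739.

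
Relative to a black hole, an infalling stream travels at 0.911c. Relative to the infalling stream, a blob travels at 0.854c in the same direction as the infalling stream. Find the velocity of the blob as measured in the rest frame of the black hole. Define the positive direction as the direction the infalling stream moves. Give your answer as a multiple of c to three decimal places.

0.993c

With v = 0.911 and u' = 0.854 (in units of c),
u = (u' + v)/(1 + u'v/c²):
u = (0.854 + 0.911) / (1 + 0.854·0.911) = 1.7650/1.7780 = 0.9927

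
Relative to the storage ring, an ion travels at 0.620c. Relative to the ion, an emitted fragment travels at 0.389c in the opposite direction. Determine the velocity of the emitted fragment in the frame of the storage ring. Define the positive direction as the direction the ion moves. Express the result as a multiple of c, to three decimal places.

With v = 0.620 and u' = -0.389 (in units of c),
u = (u' + v)/(1 + u'v/c²):
u = (-0.389 + 0.620) / (1 + (-0.389)·0.620) = 0.2310/0.7588 = 0.3044
(Galilean addition would give +0.231c.)

+0.304c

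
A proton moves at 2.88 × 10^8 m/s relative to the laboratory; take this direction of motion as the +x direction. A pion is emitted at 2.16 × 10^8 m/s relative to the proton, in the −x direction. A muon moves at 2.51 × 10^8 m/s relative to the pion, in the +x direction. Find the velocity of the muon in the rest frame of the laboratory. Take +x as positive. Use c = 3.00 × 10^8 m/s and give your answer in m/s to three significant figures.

Apply u = (u' + v)/(1 + u'v/c²) successively, working outward toward the laboratory.
(Dividing each given speed by c = 3.00 × 10^8 m/s to work in units of c.)
Start: velocity of the proton relative to the laboratory = 0.9600c.
Compose with the pion (u' = -0.720 in the proton frame): u_1 = (-0.720 + 0.960) / (1 + (-0.720)·0.960) = 0.2400/0.3088 = 0.7772.
Compose with the muon (u' = 0.837 in the pion frame): u_2 = (0.837 + 0.777) / (1 + 0.837·0.777) = 1.6139/1.6503 = 0.9779.
So u = 0.9779 × 3.00 × 10^8 m/s.

+2.93 × 10^8 m/s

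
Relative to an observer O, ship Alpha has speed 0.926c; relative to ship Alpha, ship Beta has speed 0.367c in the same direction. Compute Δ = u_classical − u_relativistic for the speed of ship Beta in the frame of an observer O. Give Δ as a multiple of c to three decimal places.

Δ = 0.328c

Galilean: u_cl = 0.367 + 0.926 = 1.2930.
Relativistic: u_rel = (0.367 + 0.926) / (1 + 0.367·0.926) = 1.2930/1.3398 = 0.9650.
Δ = 1.2930 − 0.9650 = 0.3280.
(The classical prediction exceeds c; the relativistic result does not.)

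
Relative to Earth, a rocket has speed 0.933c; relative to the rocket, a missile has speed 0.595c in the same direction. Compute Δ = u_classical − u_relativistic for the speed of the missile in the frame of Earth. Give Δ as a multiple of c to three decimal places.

Δ = 0.545c

Galilean: u_cl = 0.595 + 0.933 = 1.5280.
Relativistic: u_rel = (0.595 + 0.933) / (1 + 0.595·0.933) = 1.5280/1.5551 = 0.9826.
Δ = 1.5280 − 0.9826 = 0.5454.
(The classical prediction exceeds c; the relativistic result does not.)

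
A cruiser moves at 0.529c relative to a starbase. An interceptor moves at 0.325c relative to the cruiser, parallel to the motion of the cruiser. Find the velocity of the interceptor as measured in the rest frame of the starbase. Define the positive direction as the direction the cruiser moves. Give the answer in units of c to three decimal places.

0.729c

With v = 0.529 and u' = 0.325 (in units of c),
u = (u' + v)/(1 + u'v/c²):
u = (0.325 + 0.529) / (1 + 0.325·0.529) = 0.8540/1.1719 = 0.7287
(Galilean addition would give +0.854c.)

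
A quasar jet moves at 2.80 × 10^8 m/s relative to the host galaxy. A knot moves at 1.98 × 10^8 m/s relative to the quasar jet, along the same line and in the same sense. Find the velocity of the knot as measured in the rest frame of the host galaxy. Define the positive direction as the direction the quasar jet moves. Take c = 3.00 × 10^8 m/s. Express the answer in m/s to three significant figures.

In units of c (dividing by 3.00 × 10^8 m/s): v = 0.933, u' = 0.660.
u = (u' + v)/(1 + u'v/c²):
u = (0.660 + 0.933) / (1 + 0.660·0.933) = 1.5933/1.6160 = 0.9860
Converting back: u = 0.9860 × 3.00 × 10^8 m/s.

2.96 × 10^8 m/s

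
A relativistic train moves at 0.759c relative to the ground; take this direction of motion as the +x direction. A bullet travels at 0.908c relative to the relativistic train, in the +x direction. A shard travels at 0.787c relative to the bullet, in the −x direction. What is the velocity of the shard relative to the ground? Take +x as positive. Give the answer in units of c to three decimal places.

+0.895c

Apply u = (u' + v)/(1 + u'v/c²) successively, working outward toward the ground.
Start: velocity of the relativistic train relative to the ground = 0.7590c.
Compose with the bullet (u' = 0.908 in the relativistic train frame): u_1 = (0.908 + 0.759) / (1 + 0.908·0.759) = 1.6670/1.6892 = 0.9869.
Compose with the shard (u' = -0.787 in the bullet frame): u_2 = (-0.787 + 0.987) / (1 + (-0.787)·0.987) = 0.1999/0.2233 = 0.8950.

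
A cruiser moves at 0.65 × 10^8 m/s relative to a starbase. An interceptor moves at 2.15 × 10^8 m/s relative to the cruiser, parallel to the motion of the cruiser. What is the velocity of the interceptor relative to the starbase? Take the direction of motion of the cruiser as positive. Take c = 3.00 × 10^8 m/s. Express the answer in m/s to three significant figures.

In units of c (dividing by 3.00 × 10^8 m/s): v = 0.217, u' = 0.717.
u = (u' + v)/(1 + u'v/c²):
u = (0.717 + 0.217) / (1 + 0.717·0.217) = 0.9333/1.1553 = 0.8079
Converting back: u = 0.8079 × 3.00 × 10^8 m/s.

2.42 × 10^8 m/s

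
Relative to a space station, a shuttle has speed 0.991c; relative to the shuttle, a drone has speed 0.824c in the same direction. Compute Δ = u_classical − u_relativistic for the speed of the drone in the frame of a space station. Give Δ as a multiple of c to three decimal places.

Galilean: u_cl = 0.824 + 0.991 = 1.8150.
Relativistic: u_rel = (0.824 + 0.991) / (1 + 0.824·0.991) = 1.8150/1.8166 = 0.9991.
Δ = 1.8150 − 0.9991 = 0.8159.
(The classical prediction exceeds c; the relativistic result does not.)

Δ = 0.816c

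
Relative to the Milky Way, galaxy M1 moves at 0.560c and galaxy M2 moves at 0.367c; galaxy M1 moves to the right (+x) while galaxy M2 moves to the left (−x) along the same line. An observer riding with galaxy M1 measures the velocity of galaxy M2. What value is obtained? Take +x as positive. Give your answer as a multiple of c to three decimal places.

β_A = 0.560, β_B = -0.367.
Transform to A's frame with the inverse velocity-addition law: u' = (u − v)/(1 − uv/c²), taking u = β_B and v = β_A.
u' = (-0.367 − 0.560) / (1 − (0.560)(-0.367)) = -0.9270/1.2055 = -0.7690.

-0.769c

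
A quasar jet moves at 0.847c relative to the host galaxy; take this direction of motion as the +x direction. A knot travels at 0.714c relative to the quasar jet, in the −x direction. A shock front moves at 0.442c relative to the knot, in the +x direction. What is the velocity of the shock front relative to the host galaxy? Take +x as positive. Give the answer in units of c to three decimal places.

+0.678c

Apply u = (u' + v)/(1 + u'v/c²) successively, working outward toward the host galaxy.
Start: velocity of the quasar jet relative to the host galaxy = 0.8470c.
Compose with the knot (u' = -0.714 in the quasar jet frame): u_1 = (-0.714 + 0.847) / (1 + (-0.714)·0.847) = 0.1330/0.3952 = 0.3365.
Compose with the shock front (u' = 0.442 in the knot frame): u_2 = (0.442 + 0.337) / (1 + 0.442·0.337) = 0.7785/1.1487 = 0.6777.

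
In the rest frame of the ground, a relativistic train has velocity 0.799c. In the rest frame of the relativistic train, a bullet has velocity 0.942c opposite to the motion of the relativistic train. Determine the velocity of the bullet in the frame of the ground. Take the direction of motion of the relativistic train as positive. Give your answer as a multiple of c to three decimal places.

-0.578c

With v = 0.799 and u' = -0.942 (in units of c),
u = (u' + v)/(1 + u'v/c²):
u = (-0.942 + 0.799) / (1 + (-0.942)·0.799) = -0.1430/0.2473 = -0.5781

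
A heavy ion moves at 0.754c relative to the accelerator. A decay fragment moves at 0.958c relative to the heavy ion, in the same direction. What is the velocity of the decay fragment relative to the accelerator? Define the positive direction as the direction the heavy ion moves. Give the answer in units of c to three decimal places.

0.994c

With v = 0.754 and u' = 0.958 (in units of c),
u = (u' + v)/(1 + u'v/c²):
u = (0.958 + 0.754) / (1 + 0.958·0.754) = 1.7120/1.7223 = 0.9940
(Galilean addition would give +1.712c, exceeding c.)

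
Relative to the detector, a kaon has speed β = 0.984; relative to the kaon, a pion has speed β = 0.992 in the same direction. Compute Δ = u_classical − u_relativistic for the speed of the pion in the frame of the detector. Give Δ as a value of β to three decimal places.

Galilean: u_cl = 0.992 + 0.984 = 1.9760.
Relativistic: u_rel = (0.992 + 0.984) / (1 + 0.992·0.984) = 1.9760/1.9761 = 0.9999.
Δ = 1.9760 − 0.9999 = 0.9761.
(The classical prediction exceeds c; the relativistic result does not.)

Δ = 0.976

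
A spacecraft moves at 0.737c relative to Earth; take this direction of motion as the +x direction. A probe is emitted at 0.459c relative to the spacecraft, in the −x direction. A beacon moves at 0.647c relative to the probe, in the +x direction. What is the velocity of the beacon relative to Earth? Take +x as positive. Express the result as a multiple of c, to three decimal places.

Apply u = (u' + v)/(1 + u'v/c²) successively, working outward toward Earth.
Start: velocity of the spacecraft relative to Earth = 0.7370c.
Compose with the probe (u' = -0.459 in the spacecraft frame): u_1 = (-0.459 + 0.737) / (1 + (-0.459)·0.737) = 0.2780/0.6617 = 0.4201.
Compose with the beacon (u' = 0.647 in the probe frame): u_2 = (0.647 + 0.420) / (1 + 0.647·0.420) = 1.0671/1.2718 = 0.8391.

+0.839c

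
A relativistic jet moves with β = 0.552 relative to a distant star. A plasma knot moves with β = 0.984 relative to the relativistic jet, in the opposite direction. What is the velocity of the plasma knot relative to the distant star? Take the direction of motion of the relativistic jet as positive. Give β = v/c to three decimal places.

β = -0.946

With v = 0.552 and u' = -0.984 (in units of c),
u = (u' + v)/(1 + u'v/c²):
u = (-0.984 + 0.552) / (1 + (-0.984)·0.552) = -0.4320/0.4568 = -0.9456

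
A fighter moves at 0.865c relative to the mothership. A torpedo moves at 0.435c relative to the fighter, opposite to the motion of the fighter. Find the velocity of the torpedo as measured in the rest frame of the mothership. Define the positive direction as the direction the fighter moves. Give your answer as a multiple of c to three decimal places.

With v = 0.865 and u' = -0.435 (in units of c),
u = (u' + v)/(1 + u'v/c²):
u = (-0.435 + 0.865) / (1 + (-0.435)·0.865) = 0.4300/0.6237 = 0.6894
(Galilean addition would give +0.430c.)

+0.689c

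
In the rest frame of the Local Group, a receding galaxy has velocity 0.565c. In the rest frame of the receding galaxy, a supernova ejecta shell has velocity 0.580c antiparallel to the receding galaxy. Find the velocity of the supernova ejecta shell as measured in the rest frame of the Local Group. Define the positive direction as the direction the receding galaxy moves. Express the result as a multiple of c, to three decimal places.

-0.022c

With v = 0.565 and u' = -0.580 (in units of c),
u = (u' + v)/(1 + u'v/c²):
u = (-0.580 + 0.565) / (1 + (-0.580)·0.565) = -0.0150/0.6723 = -0.0223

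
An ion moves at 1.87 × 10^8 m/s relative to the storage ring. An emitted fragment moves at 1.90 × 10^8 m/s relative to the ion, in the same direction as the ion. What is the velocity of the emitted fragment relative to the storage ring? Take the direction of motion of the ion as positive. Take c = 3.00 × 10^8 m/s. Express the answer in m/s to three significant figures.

2.70 × 10^8 m/s

In units of c (dividing by 3.00 × 10^8 m/s): v = 0.623, u' = 0.633.
u = (u' + v)/(1 + u'v/c²):
u = (0.633 + 0.623) / (1 + 0.633·0.623) = 1.2567/1.3948 = 0.9010
(Galilean addition would give +1.257c, exceeding c.)
Converting back: u = 0.9010 × 3.00 × 10^8 m/s.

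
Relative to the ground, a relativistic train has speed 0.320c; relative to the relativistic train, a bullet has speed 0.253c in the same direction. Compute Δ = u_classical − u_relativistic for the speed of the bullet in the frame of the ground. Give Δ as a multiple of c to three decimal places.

Δ = 0.043c

Galilean: u_cl = 0.253 + 0.320 = 0.5730.
Relativistic: u_rel = (0.253 + 0.320) / (1 + 0.253·0.320) = 0.5730/1.0810 = 0.5301.
Δ = 0.5730 − 0.5301 = 0.0429.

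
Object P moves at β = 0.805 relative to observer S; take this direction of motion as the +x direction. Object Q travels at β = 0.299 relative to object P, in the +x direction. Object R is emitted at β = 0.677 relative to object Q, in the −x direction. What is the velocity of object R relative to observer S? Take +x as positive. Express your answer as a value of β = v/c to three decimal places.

Apply u = (u' + v)/(1 + u'v/c²) successively, working outward toward observer S.
Start: velocity of object P relative to observer S = 0.8050c.
Compose with object Q (u' = 0.299 in object P frame): u_1 = (0.299 + 0.805) / (1 + 0.299·0.805) = 1.1040/1.2407 = 0.8898.
Compose with object R (u' = -0.677 in object Q frame): u_2 = (-0.677 + 0.890) / (1 + (-0.677)·0.890) = 0.2128/0.3976 = 0.5353.

β = +0.535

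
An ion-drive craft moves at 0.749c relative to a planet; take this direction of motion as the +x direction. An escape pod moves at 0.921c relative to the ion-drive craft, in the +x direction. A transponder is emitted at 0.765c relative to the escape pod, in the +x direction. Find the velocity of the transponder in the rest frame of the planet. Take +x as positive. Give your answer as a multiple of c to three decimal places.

0.998c

Apply u = (u' + v)/(1 + u'v/c²) successively, working outward toward the planet.
Start: velocity of the ion-drive craft relative to the planet = 0.7490c.
Compose with the escape pod (u' = 0.921 in the ion-drive craft frame): u_1 = (0.921 + 0.749) / (1 + 0.921·0.749) = 1.6700/1.6898 = 0.9883.
Compose with the transponder (u' = 0.765 in the escape pod frame): u_2 = (0.765 + 0.988) / (1 + 0.765·0.988) = 1.7533/1.7560 = 0.9984.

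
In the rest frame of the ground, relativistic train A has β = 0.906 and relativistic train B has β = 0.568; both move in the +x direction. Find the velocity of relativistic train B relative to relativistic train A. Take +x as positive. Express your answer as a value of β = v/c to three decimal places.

β = -0.696

β_A = 0.906, β_B = 0.568.
Transform to A's frame with the inverse velocity-addition law: u' = (u − v)/(1 − uv/c²), taking u = β_B and v = β_A.
u' = (0.568 − 0.906) / (1 − (0.906)(0.568)) = -0.3380/0.4854 = -0.6963.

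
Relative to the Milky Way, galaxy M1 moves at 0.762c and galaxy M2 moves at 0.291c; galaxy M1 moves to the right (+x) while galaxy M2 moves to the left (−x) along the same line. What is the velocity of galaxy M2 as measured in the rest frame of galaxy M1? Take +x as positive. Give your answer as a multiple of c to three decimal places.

β_A = 0.762, β_B = -0.291.
Transform to A's frame with the inverse velocity-addition law: u' = (u − v)/(1 − uv/c²), taking u = β_B and v = β_A.
u' = (-0.291 − 0.762) / (1 − (0.762)(-0.291)) = -1.0530/1.2217 = -0.8619.

-0.862c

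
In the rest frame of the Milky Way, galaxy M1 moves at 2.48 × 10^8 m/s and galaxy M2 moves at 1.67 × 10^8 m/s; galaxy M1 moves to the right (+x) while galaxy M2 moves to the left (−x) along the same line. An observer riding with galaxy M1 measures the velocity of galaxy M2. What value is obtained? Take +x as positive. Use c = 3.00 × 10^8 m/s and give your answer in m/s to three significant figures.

-2.84 × 10^8 m/s

β_A = 0.827, β_B = -0.557 (dividing each by c = 3.00 × 10^8 m/s).
Transform to A's frame with the inverse velocity-addition law: u' = (u − v)/(1 − uv/c²), taking u = β_B and v = β_A.
u' = (-0.557 − 0.827) / (1 − (0.827)(-0.557)) = -1.3833/1.4602 = -0.9474.
u' = -0.9474 × 3.00 × 10^8 m/s.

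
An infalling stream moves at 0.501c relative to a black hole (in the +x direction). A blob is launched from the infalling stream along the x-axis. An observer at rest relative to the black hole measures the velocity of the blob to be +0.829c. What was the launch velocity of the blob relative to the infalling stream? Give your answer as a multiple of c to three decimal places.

+0.561c

Invert the composition law: u' = (u − v)/(1 − uv/c²).
u' = (0.829 − 0.501) / (1 − (0.829)(0.501)) = 0.3280/0.5847 = 0.5610.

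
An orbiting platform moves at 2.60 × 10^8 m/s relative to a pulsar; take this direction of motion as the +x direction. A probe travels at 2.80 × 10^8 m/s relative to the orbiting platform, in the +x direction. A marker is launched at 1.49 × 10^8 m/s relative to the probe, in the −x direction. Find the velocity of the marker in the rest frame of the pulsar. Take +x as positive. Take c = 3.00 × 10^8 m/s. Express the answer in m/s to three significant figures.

+2.96 × 10^8 m/s

Apply u = (u' + v)/(1 + u'v/c²) successively, working outward toward the pulsar.
(Dividing each given speed by c = 3.00 × 10^8 m/s to work in units of c.)
Start: velocity of the orbiting platform relative to the pulsar = 0.8667c.
Compose with the probe (u' = 0.933 in the orbiting platform frame): u_1 = (0.933 + 0.867) / (1 + 0.933·0.867) = 1.8000/1.8089 = 0.9951.
Compose with the marker (u' = -0.497 in the probe frame): u_2 = (-0.497 + 0.995) / (1 + (-0.497)·0.995) = 0.4984/0.5058 = 0.9855.
So u = 0.9855 × 3.00 × 10^8 m/s.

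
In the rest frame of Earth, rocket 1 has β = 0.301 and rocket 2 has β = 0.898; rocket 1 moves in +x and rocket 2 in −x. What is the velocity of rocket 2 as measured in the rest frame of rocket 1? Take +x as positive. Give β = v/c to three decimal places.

β = -0.944

β_A = 0.301, β_B = -0.898.
Transform to A's frame with the inverse velocity-addition law: u' = (u − v)/(1 − uv/c²), taking u = β_B and v = β_A.
u' = (-0.898 − 0.301) / (1 − (0.301)(-0.898)) = -1.1990/1.2703 = -0.9439.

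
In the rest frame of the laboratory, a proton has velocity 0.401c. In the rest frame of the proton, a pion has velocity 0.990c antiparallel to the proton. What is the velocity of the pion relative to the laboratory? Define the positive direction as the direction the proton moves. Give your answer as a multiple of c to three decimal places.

-0.977c

With v = 0.401 and u' = -0.990 (in units of c),
u = (u' + v)/(1 + u'v/c²):
u = (-0.990 + 0.401) / (1 + (-0.990)·0.401) = -0.5890/0.6030 = -0.9768
(Galilean addition would give -0.589c.)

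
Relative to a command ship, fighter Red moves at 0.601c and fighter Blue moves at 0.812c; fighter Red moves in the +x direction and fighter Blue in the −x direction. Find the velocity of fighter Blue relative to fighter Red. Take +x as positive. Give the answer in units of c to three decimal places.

-0.950c

β_A = 0.601, β_B = -0.812.
Transform to A's frame with the inverse velocity-addition law: u' = (u − v)/(1 − uv/c²), taking u = β_B and v = β_A.
u' = (-0.812 − 0.601) / (1 − (0.601)(-0.812)) = -1.4130/1.4880 = -0.9496.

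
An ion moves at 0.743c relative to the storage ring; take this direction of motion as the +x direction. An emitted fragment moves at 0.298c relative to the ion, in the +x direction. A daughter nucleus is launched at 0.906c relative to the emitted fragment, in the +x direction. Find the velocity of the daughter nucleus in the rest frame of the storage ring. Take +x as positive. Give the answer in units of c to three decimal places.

Apply u = (u' + v)/(1 + u'v/c²) successively, working outward toward the storage ring.
Start: velocity of the ion relative to the storage ring = 0.7430c.
Compose with the emitted fragment (u' = 0.298 in the ion frame): u_1 = (0.298 + 0.743) / (1 + 0.298·0.743) = 1.0410/1.2214 = 0.8523.
Compose with the daughter nucleus (u' = 0.906 in the emitted fragment frame): u_2 = (0.906 + 0.852) / (1 + 0.906·0.852) = 1.7583/1.7722 = 0.9922.

0.992c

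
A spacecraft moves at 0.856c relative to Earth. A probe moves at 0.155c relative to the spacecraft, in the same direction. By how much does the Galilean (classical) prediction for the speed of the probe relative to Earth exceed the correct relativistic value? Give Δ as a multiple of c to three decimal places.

Δ = 0.118c

Galilean: u_cl = 0.155 + 0.856 = 1.0110.
Relativistic: u_rel = (0.155 + 0.856) / (1 + 0.155·0.856) = 1.0110/1.1327 = 0.8926.
Δ = 1.0110 − 0.8926 = 0.1184.
(The classical prediction exceeds c; the relativistic result does not.)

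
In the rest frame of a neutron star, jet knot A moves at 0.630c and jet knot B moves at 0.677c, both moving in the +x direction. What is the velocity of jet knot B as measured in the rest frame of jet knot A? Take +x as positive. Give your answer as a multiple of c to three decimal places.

+0.082c

β_A = 0.630, β_B = 0.677.
Transform to A's frame with the inverse velocity-addition law: u' = (u − v)/(1 − uv/c²), taking u = β_B and v = β_A.
u' = (0.677 − 0.630) / (1 − (0.630)(0.677)) = 0.0470/0.5735 = 0.0820.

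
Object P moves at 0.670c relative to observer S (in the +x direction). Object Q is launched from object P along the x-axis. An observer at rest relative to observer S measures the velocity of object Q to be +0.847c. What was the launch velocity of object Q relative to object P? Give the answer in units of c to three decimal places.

+0.409c

Invert the composition law: u' = (u − v)/(1 − uv/c²).
u' = (0.847 − 0.670) / (1 − (0.847)(0.670)) = 0.1770/0.4325 = 0.4092.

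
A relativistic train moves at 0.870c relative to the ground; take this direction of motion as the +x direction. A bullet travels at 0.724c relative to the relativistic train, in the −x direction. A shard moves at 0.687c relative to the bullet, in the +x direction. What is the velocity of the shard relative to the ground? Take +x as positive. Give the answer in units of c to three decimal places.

Apply u = (u' + v)/(1 + u'v/c²) successively, working outward toward the ground.
Start: velocity of the relativistic train relative to the ground = 0.8700c.
Compose with the bullet (u' = -0.724 in the relativistic train frame): u_1 = (-0.724 + 0.870) / (1 + (-0.724)·0.870) = 0.1460/0.3701 = 0.3945.
Compose with the shard (u' = 0.687 in the bullet frame): u_2 = (0.687 + 0.394) / (1 + 0.687·0.394) = 1.0815/1.2710 = 0.8509.

+0.851c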